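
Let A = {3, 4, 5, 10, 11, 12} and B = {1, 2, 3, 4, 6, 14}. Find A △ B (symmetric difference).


A = {3, 4, 5, 10, 11, 12}
B = {1, 2, 3, 4, 6, 14}
Operation: symmetric difference
In A only: [5, 10, 11, 12], in B only: [1, 2, 6, 14]

{1, 2, 5, 6, 10, 11, 12, 14}


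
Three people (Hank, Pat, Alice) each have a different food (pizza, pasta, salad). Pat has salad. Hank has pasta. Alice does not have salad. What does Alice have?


From clues:
  Hank → pasta
  Pat → salad
By elimination, Alice gets the remaining.

pizza


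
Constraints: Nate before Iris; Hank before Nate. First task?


Constraints: Nate before Iris; Hank before Nate
The first task can have nothing scheduled before it, so it must never appear on the right of a 'before'.
Tasks appearing after some 'before': Iris, Nate.
The only task not in that list is Hank → it is first.

Hank


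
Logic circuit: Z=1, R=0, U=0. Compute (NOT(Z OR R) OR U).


Z OR R = 1
NOT(1) = 0
0 OR 0 = 0

0


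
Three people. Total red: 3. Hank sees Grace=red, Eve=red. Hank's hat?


Total red = 3, seen red = 2
Own red = 3 - 2 = 1
Hank's hat is red.

red


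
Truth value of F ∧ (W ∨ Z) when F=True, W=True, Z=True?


F = True, W = True, Z = True
Expression: F ∧ (W ∨ Z)
Step 1: W ∨ Z = True OR True = True
Step 2: F ∧ (True) = True AND True = True

True


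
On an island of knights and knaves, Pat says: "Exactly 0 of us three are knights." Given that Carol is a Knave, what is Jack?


Pat claims exactly 0 knights among Pat, Carol, Jack.
Given: Carol is a Knave.

Case 1: Pat is a Knight (tells truth)
  Then exactly 0 of the three are knights.
  Counting Pat, Carol: 1 knight(s) so far. Need -1 more → impossible.
Case 2: Pat is a Knave (lies)
  Then the count is NOT 0.
  If Jack = Knave, count = 0 = 0 → claim would be true, contradicts lie.
  If Jack = Knight, count = 1 ≠ 0 → lie confirmed ✓

Jack is a Knight.

Knight


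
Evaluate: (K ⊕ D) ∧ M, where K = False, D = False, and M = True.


K = False, D = False, M = True
Step 1: K ⊕ D = False XOR False = False
Step 2: False ∧ M = False AND True = False
XOR true when exactly one of K,D is true; then AND with M.

False


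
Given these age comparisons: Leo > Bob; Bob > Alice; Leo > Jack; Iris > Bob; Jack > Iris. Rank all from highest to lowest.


Constraints: Leo > Bob; Bob > Alice; Leo > Jack; Iris > Bob; Jack > Iris
Method: at each step, the next-highest is the one remaining person who never appears on the smaller side of a constraint between remaining people.
  Step 1: remaining {Leo, Bob, Alice, Jack, Iris}; on the smaller side: {Bob, Alice, Jack, Iris} → Leo is next (Leo > Bob; Leo > Jack).
  Step 2: remaining {Bob, Alice, Jack, Iris}; on the smaller side: {Bob, Alice, Iris} → Jack is next (Jack > Iris).
  Step 3: remaining {Bob, Alice, Iris}; on the smaller side: {Bob, Alice} → Iris is next (Iris > Bob).
  Step 4: remaining {Bob, Alice}; on the smaller side: {Alice} → Bob is next (Bob > Alice).
  Step 5: only Alice remains → lowest.
Final ranking (highest to lowest):

Leo > Jack > Iris > Bob > Alice


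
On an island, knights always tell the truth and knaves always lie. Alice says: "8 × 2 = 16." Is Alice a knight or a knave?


Statement: "8 × 2 = 16."
Actual: 8 × 2 = 16
Claimed: 16
Statement is TRUE → Alice tells the truth → Knight

Knight


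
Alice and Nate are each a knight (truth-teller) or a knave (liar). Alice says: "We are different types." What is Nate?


Alice says: "We are different types."
Case 1: Alice is a Knight (truth-teller)
  Statement is true → they ARE different → Nate is a Knave
Case 2: Alice is a Knave (liar)
  Statement is false → they are NOT different → Nate is a Knave
In both cases, Nate is a Knave.

Knave


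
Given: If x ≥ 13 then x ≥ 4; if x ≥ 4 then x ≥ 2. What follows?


Hypothetical syllogism: P → Q, Q → R ⊢ P → R
Premise 1: x ≥ 13 → x ≥ 4
Premise 2: x ≥ 4 → x ≥ 2
Chain the implications: the middle term (x ≥ 4) links the two.
Conclusion: If x ≥ 13, then x ≥ 2.

If x ≥ 13, then x ≥ 2.


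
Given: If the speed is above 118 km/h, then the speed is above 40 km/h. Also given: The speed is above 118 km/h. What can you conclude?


Modus ponens: P → Q, P ⊢ Q
P: the speed is above 118 km/h
Q: the speed is above 40 km/h
We have P → Q and P is true.
By modus ponens, Q must be true.

The speed is above 40 km/h


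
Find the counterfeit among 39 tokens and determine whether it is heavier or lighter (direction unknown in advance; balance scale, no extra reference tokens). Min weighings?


Let n = 39. 78 possibilities (n tokens × lighter/heavier); each weighing has 3 outcomes.
Bound for k weighings: say the first weighing puts j tokens on each pan. If it tips, the 2j weighed tokens remain suspects (each with a known direction) and k-1 weighings give 3^(k-1) outcomes; 3^(k-1) is odd, so 2j ≤ 3^(k-1) - 1. If it balances, the n - 2j unweighed tokens remain with direction unknown: 2(n - 2j) ≤ 3^(k-1) - 1 by the same parity argument. Adding, n ≤ (3^(k-1) - 1) + (3^(k-1) - 1)/2 = (3^k - 3)/2, and the classical three-group strategy achieves this (3 tokens in 2 weighings, 12 in 3, 39 in 4, 120 in 5).
So we need the smallest k with (3^k - 3)/2 ≥ 39.
k = 3: (3^3 - 3)/2 = 12 < 39 ✗
k = 4: (3^4 - 3)/2 = 39 ≥ 39 ✓

4


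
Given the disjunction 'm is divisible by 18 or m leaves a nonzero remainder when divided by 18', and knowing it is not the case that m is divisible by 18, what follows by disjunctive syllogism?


Disjunctive syllogism: P ∨ Q, ¬P ⊢ Q
Disjunction: m is divisible by 18 ∨ m leaves a nonzero remainder when divided by 18
We know it is not the case that m is divisible by 18.
By disjunctive syllogism, the other disjunct must be true.

m leaves a nonzero remainder when divided by 18


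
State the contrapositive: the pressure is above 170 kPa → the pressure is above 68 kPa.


Original: If the pressure is above 170 kPa, then the pressure is above 68 kPa
Contrapositive: If ¬Q, then ¬P
Negate Q: not (the pressure is above 68 kPa)
Negate P: not (the pressure is above 170 kPa)

If not (the pressure is above 68 kPa), then not (the pressure is above 170 kPa).


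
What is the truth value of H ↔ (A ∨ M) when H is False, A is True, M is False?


H = False, A = True, M = False
Step 1: A ∨ M = True OR False = True
Step 2: H ↔ (True): true when both sides have same truth value.
Result: False ↔ True = False

False


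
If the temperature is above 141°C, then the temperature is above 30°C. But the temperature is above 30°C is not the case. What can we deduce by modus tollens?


Modus tollens: P → Q, ¬Q ⊢ ¬P
P: the temperature is above 141°C
Q: the temperature is above 30°C
We have P → Q and Q is false.
By modus tollens, P must be false.

It is not the case that the temperature is above 141°C


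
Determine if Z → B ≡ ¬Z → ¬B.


Expression 1: Z → B
Expression 2: ¬Z → ¬B
Truth table (Z B | Expr1 Expr2):
  T T |   T     T
  T F |   F     T   ← differ
  F T |   T     F   ← differ
  F F |   T     T
Counterexample: Z=T, B=F gives Expr1 = F but Expr2 = T, so the expressions are NOT logically equivalent.

No


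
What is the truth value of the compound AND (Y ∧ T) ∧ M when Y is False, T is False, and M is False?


Y = False, T = False, M = False
Step 1: Y ∧ T = False AND False = False
Step 2: False ∧ M = False AND False = False
AND is true only when ALL operands are true.

False


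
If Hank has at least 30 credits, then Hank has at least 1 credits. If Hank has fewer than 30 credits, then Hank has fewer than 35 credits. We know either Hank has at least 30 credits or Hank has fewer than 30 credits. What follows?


Constructive dilemma: (P → Q) ∧ (R → S), P ∨ R ⊢ Q ∨ S
Premise 1: Hank has at least 30 credits → Hank has at least 1 credits
Premise 2: Hank has fewer than 30 credits → Hank has fewer than 35 credits
Premise 3: Hank has at least 30 credits ∨ Hank has fewer than 30 credits
Case 1: Assuming Hank has at least 30 credits, then by Premise 1, Hank has at least 1 credits.
Case 2: Assuming Hank has fewer than 30 credits, then by Premise 2, Hank has fewer than 35 credits.
Since one of Hank has at least 30 credits or Hank has fewer than 30 credits must hold, we get Hank has at least 1 credits or Hank has fewer than 35 credits.

Hank has at least 1 credits or Hank has fewer than 35 credits.


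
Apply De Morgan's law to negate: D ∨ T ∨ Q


De Morgan's law: ¬(P ∨ Q ∨ R) ≡ ¬P ∧ ¬Q ∧ ¬R
¬(D ∨ T ∨ Q) = ¬D ∧ ¬T ∧ ¬Q

¬D ∧ ¬T ∧ ¬Q


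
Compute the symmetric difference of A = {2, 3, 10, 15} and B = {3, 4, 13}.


A = {2, 3, 10, 15}
B = {3, 4, 13}
Operation: symmetric difference
In A only: [2, 10, 15], in B only: [4, 13]

{2, 4, 10, 13, 15}


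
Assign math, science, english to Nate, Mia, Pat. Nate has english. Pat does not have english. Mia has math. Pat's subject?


From clues:
  Mia → math
  Nate → english
By elimination, Pat gets the remaining.

science


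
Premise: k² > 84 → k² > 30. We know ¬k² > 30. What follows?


Modus tollens: P → Q, ¬Q ⊢ ¬P
P: k² > 84
Q: k² > 30
We have P → Q and Q is false.
By modus tollens, P must be false.

It is not the case that k² > 84


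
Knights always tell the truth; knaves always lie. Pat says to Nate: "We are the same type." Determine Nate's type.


Pat says: "We are the same type."
Case 1: Pat is a Knight (truth-teller)
  Statement is true → they ARE the same → Nate is also a Knight
Case 2: Pat is a Knave (liar)
  Statement is false → they are NOT the same → Nate is a Knight
In both cases, Nate is a Knight.

Knight


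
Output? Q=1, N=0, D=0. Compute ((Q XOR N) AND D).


Q XOR N = 1^0 = 1
1 AND 0 = 0

0


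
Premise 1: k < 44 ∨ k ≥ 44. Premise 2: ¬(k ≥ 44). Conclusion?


Disjunctive syllogism: P ∨ Q, ¬P ⊢ Q
Disjunction: k < 44 ∨ k ≥ 44
We know it is not the case that k ≥ 44.
By disjunctive syllogism, the other disjunct must be true.

k < 44


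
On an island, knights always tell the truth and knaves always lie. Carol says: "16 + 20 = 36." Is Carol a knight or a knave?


Statement: "16 + 20 = 36."
Actual: 16 + 20 = 36
Claimed: 36
Statement is TRUE → Carol tells the truth → Knight

Knight


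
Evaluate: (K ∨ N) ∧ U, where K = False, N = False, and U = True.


K = False, N = False, U = True
Step 1: K ∨ N = False OR False = False
Step 2: False ∧ U = False AND True = False
OR is true when at least one operand is true; AND requires both.

False


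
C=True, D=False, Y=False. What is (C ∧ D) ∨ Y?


C = True, D = False, Y = False
Expression: (C ∧ D) ∨ Y
Step 1: C ∧ D = True AND False = False
Step 2: (False) ∨ Y = False OR False = False

False


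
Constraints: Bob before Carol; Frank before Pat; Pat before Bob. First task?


Constraints: Bob before Carol; Frank before Pat; Pat before Bob
The first task can have nothing scheduled before it, so it must never appear on the right of a 'before'.
Tasks appearing after some 'before': Carol, Pat, Bob.
The only task not in that list is Frank → it is first.

Frank


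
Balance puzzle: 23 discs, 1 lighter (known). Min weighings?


Each weighing has 3 outcomes (left heavy / balance / right heavy), so k weighings distinguish at most 3^k cases; splitting into three near-equal groups achieves this.
Need 3^k ≥ 23: 3^2 = 9 < 23 ≤ 3^3 = 27
k = ⌈log₃(23)⌉ = 3

3


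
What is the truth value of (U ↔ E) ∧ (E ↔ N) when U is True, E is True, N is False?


U = True, E = True, N = False
Step 1: U ↔ E is true when U and E have the same value. Result: True
Step 2: E ↔ N is true when E and N have the same value. Result: False
Step 3: True ∧ False = False

False


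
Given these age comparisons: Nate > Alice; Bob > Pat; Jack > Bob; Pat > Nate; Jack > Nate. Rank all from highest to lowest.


Constraints: Nate > Alice; Bob > Pat; Jack > Bob; Pat > Nate; Jack > Nate
Method: at each step, the next-highest is the one remaining person who never appears on the smaller side of a constraint between remaining people.
  Step 1: remaining {Nate, Alice, Pat, Bob, Jack}; on the smaller side: {Nate, Alice, Pat, Bob} → Jack is next (Jack > Bob; Jack > Nate).
  Step 2: remaining {Nate, Alice, Pat, Bob}; on the smaller side: {Nate, Alice, Pat} → Bob is next (Bob > Pat).
  Step 3: remaining {Nate, Alice, Pat}; on the smaller side: {Nate, Alice} → Pat is next (Pat > Nate).
  Step 4: remaining {Nate, Alice}; on the smaller side: {Alice} → Nate is next (Nate > Alice).
  Step 5: only Alice remains → lowest.
Final ranking (highest to lowest):

Jack > Bob > Pat > Nate > Alice


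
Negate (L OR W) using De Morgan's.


De Morgan's law: ¬(P ∨ Q) ≡ ¬P ∧ ¬Q
¬(L ∨ W) = ¬L ∧ ¬W

¬L ∧ ¬W


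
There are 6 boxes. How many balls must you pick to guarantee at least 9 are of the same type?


Pigeonhole: to guarantee k in one of n categories, need (k-1)×n + 1.
k = 9, n = 6
Minimum = (9-1) × 6 + 1 = 8 × 6 + 1

49


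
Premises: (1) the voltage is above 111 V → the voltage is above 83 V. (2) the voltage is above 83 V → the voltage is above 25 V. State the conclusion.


Hypothetical syllogism: P → Q, Q → R ⊢ P → R
Premise 1: the voltage is above 111 V → the voltage is above 83 V
Premise 2: the voltage is above 83 V → the voltage is above 25 V
Chain the implications: the middle term (the voltage is above 83 V) links the two.
Conclusion: If the voltage is above 111 V, then the voltage is above 25 V.

If the voltage is above 111 V, then the voltage is above 25 V.


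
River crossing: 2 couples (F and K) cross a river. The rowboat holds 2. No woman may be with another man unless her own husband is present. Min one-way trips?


Label couples F and K.
1. WF+WK → (far: WF,WK; near: HF,HK)
2. WF ←   (far: WK; near: HF,HK,WF)
3. HF+HK → (far: HF,HK,WK; near: WF)
4. HF ←   (far: HK,WK; near: HF,WF)  — HF returns, since WF is alone on near bank
5. HF+WF → (far: all four; near: empty)
Every state respects the constraint.
Minimum trips = 5

5


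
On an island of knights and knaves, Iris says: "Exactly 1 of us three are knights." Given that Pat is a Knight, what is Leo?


Iris claims exactly 1 knights among Iris, Pat, Leo.
Given: Pat is a Knight.

Case 1: Iris is a Knight (tells truth)
  Then exactly 1 of the three are knights.
  Counting Iris, Pat: 2 knight(s) so far. Need -1 more → impossible.
Case 2: Iris is a Knave (lies)
  Then the count is NOT 1.
  If Leo = Knave, count = 1 = 1 → claim would be true, contradicts lie.
  If Leo = Knight, count = 2 ≠ 1 → lie confirmed ✓

Leo is a Knight.

Knight


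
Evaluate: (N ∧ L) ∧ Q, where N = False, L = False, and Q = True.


N = False, L = False, Q = True
Step 1: N ∧ L = False AND False = False
Step 2: False ∧ Q = False AND True = False
AND is true only when ALL operands are true.

False


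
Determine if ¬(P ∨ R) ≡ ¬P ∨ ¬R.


Expression 1: ¬(P ∨ R)
Expression 2: ¬P ∨ ¬R
Truth table (P R | Expr1 Expr2):
  T T |   F     F
  T F |   F     T   ← differ
  F T |   F     T   ← differ
  F F |   T     T
Counterexample: P=T, R=F gives Expr1 = F but Expr2 = T, so the expressions are NOT logically equivalent.

No


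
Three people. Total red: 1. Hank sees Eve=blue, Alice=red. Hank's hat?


Total red = 1, seen red = 1
Own red = 1 - 1 = 0
Hank's hat is blue.

blue


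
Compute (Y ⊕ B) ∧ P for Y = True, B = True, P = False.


Y = True, B = True, P = False
Step 1: Y ⊕ B = True XOR True = False
Step 2: False ∧ P = False AND False = False
XOR true when exactly one of Y,B is true; then AND with P.

False


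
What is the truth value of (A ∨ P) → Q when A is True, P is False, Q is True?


A = True, P = False, Q = True
Step 1: A ∨ P = True OR False = True
Step 2: (True) → Q: false only when antecedent=True and Q=False.
Result: True

True


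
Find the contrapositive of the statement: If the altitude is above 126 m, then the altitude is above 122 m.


Original: If the altitude is above 126 m, then the altitude is above 122 m
Contrapositive: If ¬Q, then ¬P
Negate Q: not (the altitude is above 122 m)
Negate P: not (the altitude is above 126 m)

If not (the altitude is above 122 m), then not (the altitude is above 126 m).


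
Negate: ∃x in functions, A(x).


Original: ∃x A(x)
Rule: ¬∀→∃, ¬∃→∀, negate predicate.
Negation: ∀x ¬A(x)

∀x ¬A(x)


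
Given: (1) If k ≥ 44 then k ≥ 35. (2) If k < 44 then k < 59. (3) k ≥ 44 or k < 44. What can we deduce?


Constructive dilemma: (P → Q) ∧ (R → S), P ∨ R ⊢ Q ∨ S
Premise 1: k ≥ 44 → k ≥ 35
Premise 2: k < 44 → k < 59
Premise 3: k ≥ 44 ∨ k < 44
Case 1: Assuming k ≥ 44, then by Premise 1, k ≥ 35.
Case 2: Assuming k < 44, then by Premise 2, k < 59.
Since one of k ≥ 44 or k < 44 must hold, we get k ≥ 35 or k < 59.

k ≥ 35 or k < 59.


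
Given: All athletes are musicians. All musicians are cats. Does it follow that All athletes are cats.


Premise 1: All athletes are musicians.
Premise 2: All musicians are cats.
Conclusion: All athletes are cats.
Barbara syllogism (AAA-1): All A are B, All B are C → All A are C.
Middle term (musicians) distributed in premise 2.

Valid


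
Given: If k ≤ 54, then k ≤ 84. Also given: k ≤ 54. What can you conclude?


Modus ponens: P → Q, P ⊢ Q
P: k ≤ 54
Q: k ≤ 84
We have P → Q and P is true.
By modus ponens, Q must be true.

k ≤ 84


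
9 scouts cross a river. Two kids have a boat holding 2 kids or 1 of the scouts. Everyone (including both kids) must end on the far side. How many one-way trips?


Per crossing of one of the scouts: kids→, one←, one of the scouts→, one← = 4 trips
9 × 4 = 36, + 1 final kids→ = 37
Minimum trips = 37

37


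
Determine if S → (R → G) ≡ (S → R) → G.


Expression 1: S → (R → G)
Expression 2: (S → R) → G
Truth table (S R G | Expr1 Expr2):
  T T T |   T     T
  T T F |   F     F
  T F T |   T     T
  T F F |   T     T
  F T T |   T     T
  F T F |   T     F   ← differ
  F F T |   T     T
  F F F |   T     F   ← differ
Counterexample: S=F, R=T, G=F gives Expr1 = T but Expr2 = F, so the expressions are NOT logically equivalent.

No


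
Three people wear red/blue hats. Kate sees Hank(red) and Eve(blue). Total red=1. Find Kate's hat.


Total red = 1, seen red = 1
Own red = 1 - 1 = 0
Kate's hat is blue.

blue


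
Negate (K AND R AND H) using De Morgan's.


De Morgan's law: ¬(P ∧ Q ∧ R) ≡ ¬P ∨ ¬Q ∨ ¬R
¬(K ∧ R ∧ H) = ¬K ∨ ¬R ∨ ¬H

¬K ∨ ¬R ∨ ¬H


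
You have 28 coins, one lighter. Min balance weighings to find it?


Each weighing has 3 outcomes (left heavy / balance / right heavy), so k weighings distinguish at most 3^k cases; splitting into three near-equal groups achieves this.
Need 3^k ≥ 28: 3^3 = 27 < 28 ≤ 3^4 = 81
k = ⌈log₃(28)⌉ = 4

4


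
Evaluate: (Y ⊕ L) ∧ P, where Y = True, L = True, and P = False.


Y = True, L = True, P = False
Step 1: Y ⊕ L = True XOR True = False
Step 2: False ∧ P = False AND False = False
XOR true when exactly one of Y,L is true; then AND with P.

False


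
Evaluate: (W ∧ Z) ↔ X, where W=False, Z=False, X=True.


W = False, Z = False, X = True
Expression: (W ∧ Z) ↔ X
Step 1: W ∧ Z = False AND False = False
Step 2: (False) ↔ X = (False iff True) = False

False


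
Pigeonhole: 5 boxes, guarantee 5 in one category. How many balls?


Pigeonhole: to guarantee k in one of n categories, need (k-1)×n + 1.
k = 5, n = 5
Minimum = (5-1) × 5 + 1 = 4 × 5 + 1

21


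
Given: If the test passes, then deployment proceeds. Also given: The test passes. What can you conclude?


Modus ponens: P → Q, P ⊢ Q
P: the test passes
Q: deployment proceeds
We have P → Q and P is true.
By modus ponens, Q must be true.

Deployment proceeds


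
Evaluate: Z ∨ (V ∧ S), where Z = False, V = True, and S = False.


Z = False, V = True, S = False
Step 1: V ∧ S = True AND False = False
Step 2: Z ∨ False = False OR False = False
AND evaluated first (higher precedence); then OR applied.

False


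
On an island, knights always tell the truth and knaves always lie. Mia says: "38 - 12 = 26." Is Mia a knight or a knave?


Statement: "38 - 12 = 26."
Actual: 38 - 12 = 26
Claimed: 26
Statement is TRUE → Mia tells the truth → Knight

Knight


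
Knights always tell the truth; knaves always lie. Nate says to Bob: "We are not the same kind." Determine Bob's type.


Nate says: "We are not the same kind."
Case 1: Nate is a Knight (truth-teller)
  Statement is true → they ARE different → Bob is a Knave
Case 2: Nate is a Knave (liar)
  Statement is false → they are NOT different → Bob is a Knave
In both cases, Bob is a Knave.

Knave


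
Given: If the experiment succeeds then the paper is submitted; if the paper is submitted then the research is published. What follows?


Hypothetical syllogism: P → Q, Q → R ⊢ P → R
Premise 1: the experiment succeeds → the paper is submitted
Premise 2: the paper is submitted → the research is published
Chain the implications: the middle term (the paper is submitted) links the two.
Conclusion: If the experiment succeeds, then the research is published.

If the experiment succeeds, then the research is published.


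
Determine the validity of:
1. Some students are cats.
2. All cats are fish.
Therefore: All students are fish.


Premise 1: Some students are cats.
Premise 2: All cats are fish.
Conclusion: All students are fish.
Fallacy: illicit minor. The minor term (students) is distributed in the conclusion ('All students ...') but undistributed in its premise ('Some students are cats' doesn't cover all students).
Only 'Some students are fish' follows, not 'All'.

Invalid


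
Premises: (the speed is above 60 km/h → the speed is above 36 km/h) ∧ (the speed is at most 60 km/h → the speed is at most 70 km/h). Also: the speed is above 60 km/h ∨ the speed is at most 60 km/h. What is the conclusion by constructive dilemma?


Constructive dilemma: (P → Q) ∧ (R → S), P ∨ R ⊢ Q ∨ S
Premise 1: the speed is above 60 km/h → the speed is above 36 km/h
Premise 2: the speed is at most 60 km/h → the speed is at most 70 km/h
Premise 3: the speed is above 60 km/h ∨ the speed is at most 60 km/h
Case 1: Assuming the speed is above 60 km/h, then by Premise 1, the speed is above 36 km/h.
Case 2: Assuming the speed is at most 60 km/h, then by Premise 2, the speed is at most 70 km/h.
Since one of the speed is above 60 km/h or the speed is at most 60 km/h must hold, we get the speed is above 36 km/h or the speed is at most 70 km/h.

The speed is above 36 km/h or the speed is at most 70 km/h.


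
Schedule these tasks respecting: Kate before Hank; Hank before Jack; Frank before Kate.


Constraints: Kate before Hank; Hank before Jack; Frank before Kate
Method: repeatedly schedule the remaining task that has no remaining task required before it.
  Step 1: remaining {Kate, Jack, Hank, Frank}; every task except Frank still has a predecessor pending → schedule Frank.
  Step 2: remaining {Kate, Jack, Hank}; every task except Kate still has a predecessor pending → schedule Kate.
  Step 3: remaining {Jack, Hank}; every task except Hank still has a predecessor pending → schedule Hank.
  Step 4: only Jack remains → schedule Jack.
Resulting order:

Frank → Kate → Hank → Jack


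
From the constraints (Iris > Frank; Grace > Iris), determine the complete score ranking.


Constraints: Iris > Frank; Grace > Iris
Method: at each step, the next-highest is the one remaining person who never appears on the smaller side of a constraint between remaining people.
  Step 1: remaining {Grace, Frank, Iris}; on the smaller side: {Frank, Iris} → Grace is next (Grace > Iris).
  Step 2: remaining {Frank, Iris}; on the smaller side: {Frank} → Iris is next (Iris > Frank).
  Step 3: only Frank remains → lowest.
Final ranking (highest to lowest):

Grace > Iris > Frank


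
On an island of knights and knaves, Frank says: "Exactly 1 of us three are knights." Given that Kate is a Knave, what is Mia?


Frank claims exactly 1 knights among Frank, Kate, Mia.
Given: Kate is a Knave.

Case 1: Frank is a Knight (tells truth)
  Then exactly 1 of the three are knights.
  Counting Frank, Kate: 1 knight(s) so far. Need 0 more → Mia = Knave.
Case 2: Frank is a Knave (lies)
  Then the count is NOT 1.
  If Mia = Knight, count = 1 = 1 → claim would be true, contradicts lie.
  If Mia = Knave, count = 0 ≠ 1 → lie confirmed ✓

Mia is a Knave.

Knave


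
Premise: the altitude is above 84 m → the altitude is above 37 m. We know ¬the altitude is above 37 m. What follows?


Modus tollens: P → Q, ¬Q ⊢ ¬P
P: the altitude is above 84 m
Q: the altitude is above 37 m
We have P → Q and Q is false.
By modus tollens, P must be false.

It is not the case that the altitude is above 84 m


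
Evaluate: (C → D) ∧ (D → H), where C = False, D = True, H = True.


C = False, D = True, H = True
Step 1: C → D is false only when C=True and D=False. Result: True
Step 2: D → H is false only when D=True and H=False. Result: True
Step 3: True ∧ True = True

True


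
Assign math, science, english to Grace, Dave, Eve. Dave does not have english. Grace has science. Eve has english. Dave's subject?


From clues:
  Eve → english
  Grace → science
By elimination, Dave gets the remaining.

math


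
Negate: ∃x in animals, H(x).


Original: ∃x H(x)
Rule: ¬∀→∃, ¬∃→∀, negate predicate.
Negation: ∀x ¬H(x)

∀x ¬H(x)


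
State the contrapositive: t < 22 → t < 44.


Original: If t < 22, then t < 44
Contrapositive: If ¬Q, then ¬P
Negate Q: not (t < 44)
Negate P: not (t < 22)

If not (t < 44), then not (t < 22).


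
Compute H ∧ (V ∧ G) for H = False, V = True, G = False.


H = False, V = True, G = False
Step 1: V ∧ G = True AND False = False
Step 2: H ∧ False = False AND False = False
AND is true only when ALL operands are true.

False


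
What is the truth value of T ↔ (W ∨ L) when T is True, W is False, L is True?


T = True, W = False, L = True
Step 1: W ∨ L = False OR True = True
Step 2: T ↔ (True): true when both sides have same truth value.
Result: True ↔ True = True

True


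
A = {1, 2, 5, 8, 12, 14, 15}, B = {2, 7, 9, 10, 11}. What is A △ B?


A = {1, 2, 5, 8, 12, 14, 15}
B = {2, 7, 9, 10, 11}
Operation: symmetric difference
In A only: [1, 5, 8, 12, 14, 15], in B only: [7, 9, 10, 11]

{1, 5, 7, 8, 9, 10, 11, 12, 14, 15}


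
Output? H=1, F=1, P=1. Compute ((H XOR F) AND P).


H XOR F = 1^1 = 0
0 AND 1 = 0

0


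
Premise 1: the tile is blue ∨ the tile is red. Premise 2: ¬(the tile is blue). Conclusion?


Disjunctive syllogism: P ∨ Q, ¬P ⊢ Q
Disjunction: the tile is blue ∨ the tile is red
We know it is not the case that the tile is blue.
By disjunctive syllogism, the other disjunct must be true.

The tile is red


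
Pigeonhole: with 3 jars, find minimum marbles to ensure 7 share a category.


Pigeonhole: to guarantee k in one of n categories, need (k-1)×n + 1.
k = 7, n = 3
Minimum = (7-1) × 3 + 1 = 6 × 3 + 1

19


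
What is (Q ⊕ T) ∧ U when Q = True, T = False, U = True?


Q = True, T = False, U = True
Step 1: Q ⊕ T = True XOR False = True
Step 2: True ∧ U = True AND True = True
XOR true when exactly one of Q,T is true; then AND with U.

True


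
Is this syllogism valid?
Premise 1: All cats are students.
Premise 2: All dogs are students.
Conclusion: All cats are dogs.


Premise 1: All cats are students.
Premise 2: All dogs are students.
Conclusion: All cats are dogs.
Fallacy: undistributed middle. students is predicate in both.
Counterexample: cats and dogs could be disjoint subsets of students.

Invalid


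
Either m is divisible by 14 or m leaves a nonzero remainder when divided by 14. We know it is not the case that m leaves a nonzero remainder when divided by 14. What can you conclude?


Disjunctive syllogism: P ∨ Q, ¬P ⊢ Q
Disjunction: m is divisible by 14 ∨ m leaves a nonzero remainder when divided by 14
We know it is not the case that m leaves a nonzero remainder when divided by 14.
By disjunctive syllogism, the other disjunct must be true.

m is divisible by 14


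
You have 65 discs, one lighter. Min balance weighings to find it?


Each weighing has 3 outcomes (left heavy / balance / right heavy), so k weighings distinguish at most 3^k cases; splitting into three near-equal groups achieves this.
Need 3^k ≥ 65: 3^3 = 27 < 65 ≤ 3^4 = 81
k = ⌈log₃(65)⌉ = 4

4


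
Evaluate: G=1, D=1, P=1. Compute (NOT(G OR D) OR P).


G OR D = 1
NOT(1) = 0
0 OR 1 = 1

1


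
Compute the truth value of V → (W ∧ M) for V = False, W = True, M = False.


V = False, W = True, M = False
Step 1: W ∧ M = True AND False = False
Step 2: V → (False): false only when V=True and consequent=False.
Result: True

True


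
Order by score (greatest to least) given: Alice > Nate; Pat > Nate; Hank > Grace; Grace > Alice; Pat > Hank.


Constraints: Alice > Nate; Pat > Nate; Hank > Grace; Grace > Alice; Pat > Hank
Method: at each step, the next-highest is the one remaining person who never appears on the smaller side of a constraint between remaining people.
  Step 1: remaining {Pat, Grace, Alice, Hank, Nate}; on the smaller side: {Grace, Alice, Hank, Nate} → Pat is next (Pat > Nate; Pat > Hank).
  Step 2: remaining {Grace, Alice, Hank, Nate}; on the smaller side: {Grace, Alice, Nate} → Hank is next (Hank > Grace).
  Step 3: remaining {Grace, Alice, Nate}; on the smaller side: {Alice, Nate} → Grace is next (Grace > Alice).
  Step 4: remaining {Alice, Nate}; on the smaller side: {Nate} → Alice is next (Alice > Nate).
  Step 5: only Nate remains → lowest.
Final ranking (highest to lowest):

Pat > Hank > Grace > Alice > Nate


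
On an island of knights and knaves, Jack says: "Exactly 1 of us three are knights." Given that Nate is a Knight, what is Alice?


Jack claims exactly 1 knights among Jack, Nate, Alice.
Given: Nate is a Knight.

Case 1: Jack is a Knight (tells truth)
  Then exactly 1 of the three are knights.
  Counting Jack, Nate: 2 knight(s) so far. Need -1 more → impossible.
Case 2: Jack is a Knave (lies)
  Then the count is NOT 1.
  If Alice = Knave, count = 1 = 1 → claim would be true, contradicts lie.
  If Alice = Knight, count = 2 ≠ 1 → lie confirmed ✓

Alice is a Knight.

Knight


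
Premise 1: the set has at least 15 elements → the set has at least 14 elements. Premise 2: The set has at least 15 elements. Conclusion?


Modus ponens: P → Q, P ⊢ Q
P: the set has at least 15 elements
Q: the set has at least 14 elements
We have P → Q and P is true.
By modus ponens, Q must be true.

The set has at least 14 elements


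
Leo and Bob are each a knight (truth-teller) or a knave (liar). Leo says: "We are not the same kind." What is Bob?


Leo says: "We are not the same kind."
Case 1: Leo is a Knight (truth-teller)
  Statement is true → they ARE different → Bob is a Knave
Case 2: Leo is a Knave (liar)
  Statement is false → they are NOT different → Bob is a Knave
In both cases, Bob is a Knave.

Knave


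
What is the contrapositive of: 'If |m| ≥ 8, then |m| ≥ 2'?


Original: If |m| ≥ 8, then |m| ≥ 2
Contrapositive: If ¬Q, then ¬P
Negate Q: not (|m| ≥ 2)
Negate P: not (|m| ≥ 8)

If not (|m| ≥ 2), then not (|m| ≥ 8).


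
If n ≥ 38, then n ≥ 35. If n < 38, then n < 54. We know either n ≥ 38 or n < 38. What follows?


Constructive dilemma: (P → Q) ∧ (R → S), P ∨ R ⊢ Q ∨ S
Premise 1: n ≥ 38 → n ≥ 35
Premise 2: n < 38 → n < 54
Premise 3: n ≥ 38 ∨ n < 38
Case 1: Assuming n ≥ 38, then by Premise 1, n ≥ 35.
Case 2: Assuming n < 38, then by Premise 2, n < 54.
Since one of n ≥ 38 or n < 38 must hold, we get n ≥ 35 or n < 54.

n ≥ 35 or n < 54.


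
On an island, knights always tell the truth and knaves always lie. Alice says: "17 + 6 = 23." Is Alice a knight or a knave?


Statement: "17 + 6 = 23."
Actual: 17 + 6 = 23
Claimed: 23
Statement is TRUE → Alice tells the truth → Knight

Knight


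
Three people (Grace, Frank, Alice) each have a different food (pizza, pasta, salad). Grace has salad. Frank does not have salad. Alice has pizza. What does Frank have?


From clues:
  Alice → pizza
  Grace → salad
By elimination, Frank gets the remaining.

pasta


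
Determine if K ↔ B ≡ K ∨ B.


Expression 1: K ↔ B
Expression 2: K ∨ B
Truth table (K B | Expr1 Expr2):
  T T |   T     T
  T F |   F     T   ← differ
  F T |   F     T   ← differ
  F F |   T     F   ← differ
Counterexample: K=T, B=F gives Expr1 = F but Expr2 = T, so the expressions are NOT logically equivalent.

No


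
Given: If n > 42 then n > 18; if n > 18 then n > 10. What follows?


Hypothetical syllogism: P → Q, Q → R ⊢ P → R
Premise 1: n > 42 → n > 18
Premise 2: n > 18 → n > 10
Chain the implications: the middle term (n > 18) links the two.
Conclusion: If n > 42, then n > 10.

If n > 42, then n > 10.


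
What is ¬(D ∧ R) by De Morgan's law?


De Morgan's law: ¬(P ∧ Q) ≡ ¬P ∨ ¬Q
¬(D ∧ R) = ¬D ∨ ¬R

¬D ∨ ¬R


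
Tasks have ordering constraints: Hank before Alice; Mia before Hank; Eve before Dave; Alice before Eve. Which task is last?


Constraints: Hank before Alice; Mia before Hank; Eve before Dave; Alice before Eve
The last task can have nothing scheduled after it, so it must never appear on the left of a 'before'.
Tasks appearing before some other task: Hank, Mia, Eve, Alice.
The only task not in that list is Dave → it is last.

Dave


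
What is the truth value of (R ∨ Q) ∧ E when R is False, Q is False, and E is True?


R = False, Q = False, E = True
Step 1: R ∨ Q = False OR False = False
Step 2: False ∧ E = False AND True = False
OR is true when at least one operand is true; AND requires both.

False


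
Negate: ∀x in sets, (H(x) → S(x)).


Original: ∀x (H(x) → S(x))
Rule: ¬∀→∃, ¬∃→∀, negate predicate.
Negation: ∃x (H(x) ∧ ¬S(x))

∃x (H(x) ∧ ¬S(x))


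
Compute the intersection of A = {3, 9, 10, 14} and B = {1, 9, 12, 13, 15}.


A = {3, 9, 10, 14}
B = {1, 9, 12, 13, 15}
Operation: intersection
Elements in both: 9

{9}


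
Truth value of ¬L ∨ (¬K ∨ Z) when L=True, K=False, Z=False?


L = True, K = False, Z = False
Expression: ¬L ∨ (¬K ∨ Z)
Step 1: ¬K = NOT False = True
Step 2: ¬K ∨ Z = True OR False = True
Step 3: ¬L = NOT True = False
Step 4: (False) ∨ (True) = False OR True = True

True


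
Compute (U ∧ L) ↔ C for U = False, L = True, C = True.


U = False, L = True, C = True
Step 1: U ∧ L = False AND True = False
Step 2: (False) ↔ C: true when both sides have same truth value.
Result: False ↔ True = False

False


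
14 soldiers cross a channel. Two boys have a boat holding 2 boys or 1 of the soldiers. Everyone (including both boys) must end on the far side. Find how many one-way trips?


Per crossing of one of the soldiers: boys→, one←, one of the soldiers→, one← = 4 trips
14 × 4 = 56, + 1 final boys→ = 57
Minimum trips = 57

57


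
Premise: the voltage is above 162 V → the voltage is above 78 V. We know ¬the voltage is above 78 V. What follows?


Modus tollens: P → Q, ¬Q ⊢ ¬P
P: the voltage is above 162 V
Q: the voltage is above 78 V
We have P → Q and Q is false.
By modus tollens, P must be false.

It is not the case that the voltage is above 162 V


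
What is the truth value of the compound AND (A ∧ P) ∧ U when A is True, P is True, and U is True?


A = True, P = True, U = True
Step 1: A ∧ P = True AND True = True
Step 2: True ∧ U = True AND True = True
AND is true only when ALL operands are true.

True


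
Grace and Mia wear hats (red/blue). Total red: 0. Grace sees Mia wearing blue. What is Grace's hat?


Total red = 0, Mia = blue
Red accounted for: 0
Remaining for Grace: 0
Grace's hat is blue.

blue


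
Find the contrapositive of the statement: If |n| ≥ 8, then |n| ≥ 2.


Original: If |n| ≥ 8, then |n| ≥ 2
Contrapositive: If ¬Q, then ¬P
Negate Q: not (|n| ≥ 2)
Negate P: not (|n| ≥ 8)

If not (|n| ≥ 2), then not (|n| ≥ 8).


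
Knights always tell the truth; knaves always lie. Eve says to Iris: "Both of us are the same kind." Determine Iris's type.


Eve says: "Both of us are the same kind."
Case 1: Eve is a Knight (truth-teller)
  Statement is true → they ARE the same → Iris is also a Knight
Case 2: Eve is a Knave (liar)
  Statement is false → they are NOT the same → Iris is a Knight
In both cases, Iris is a Knight.

Knight


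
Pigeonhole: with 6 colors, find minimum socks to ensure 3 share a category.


Pigeonhole: to guarantee k in one of n categories, need (k-1)×n + 1.
k = 3, n = 6
Minimum = (3-1) × 6 + 1 = 2 × 6 + 1

13


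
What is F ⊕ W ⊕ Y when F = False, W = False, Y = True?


F = False, W = False, Y = True
Step 1: F ⊕ W = False XOR False = False
Step 2: False ⊕ Y = False XOR True = True
XOR is true when an odd number of operands are true.

True


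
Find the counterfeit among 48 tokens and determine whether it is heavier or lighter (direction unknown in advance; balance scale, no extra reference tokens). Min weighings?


Let n = 48. 96 possibilities (n tokens × lighter/heavier); each weighing has 3 outcomes.
Bound for k weighings: say the first weighing puts j tokens on each pan. If it tips, the 2j weighed tokens remain suspects (each with a known direction) and k-1 weighings give 3^(k-1) outcomes; 3^(k-1) is odd, so 2j ≤ 3^(k-1) - 1. If it balances, the n - 2j unweighed tokens remain with direction unknown: 2(n - 2j) ≤ 3^(k-1) - 1 by the same parity argument. Adding, n ≤ (3^(k-1) - 1) + (3^(k-1) - 1)/2 = (3^k - 3)/2, and the classical three-group strategy achieves this (3 tokens in 2 weighings, 12 in 3, 39 in 4, 120 in 5).
So we need the smallest k with (3^k - 3)/2 ≥ 48.
k = 4: (3^4 - 3)/2 = 39 < 48 ✗
k = 5: (3^5 - 3)/2 = 120 ≥ 48 ✓

5


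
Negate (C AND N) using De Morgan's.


De Morgan's law: ¬(P ∧ Q) ≡ ¬P ∨ ¬Q
¬(C ∧ N) = ¬C ∨ ¬N

¬C ∨ ¬N


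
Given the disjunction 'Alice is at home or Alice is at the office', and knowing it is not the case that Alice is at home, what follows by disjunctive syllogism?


Disjunctive syllogism: P ∨ Q, ¬P ⊢ Q
Disjunction: Alice is at home ∨ Alice is at the office
We know it is not the case that Alice is at home.
By disjunctive syllogism, the other disjunct must be true.

Alice is at the office


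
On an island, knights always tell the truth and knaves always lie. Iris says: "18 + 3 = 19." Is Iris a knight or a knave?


Statement: "18 + 3 = 19."
Actual: 18 + 3 = 21
Claimed: 19
Statement is FALSE → Iris lies → Knave

Knave


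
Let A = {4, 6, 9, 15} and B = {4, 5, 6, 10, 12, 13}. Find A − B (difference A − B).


A = {4, 6, 9, 15}
B = {4, 5, 6, 10, 12, 13}
Operation: difference A − B
In A but not B: 9, 15

{9, 15}


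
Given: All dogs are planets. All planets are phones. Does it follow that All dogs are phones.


Premise 1: All dogs are planets.
Premise 2: All planets are phones.
Conclusion: All dogs are phones.
Barbara syllogism (AAA-1): All A are B, All B are C → All A are C.
Middle term (planets) distributed in premise 2.

Valid


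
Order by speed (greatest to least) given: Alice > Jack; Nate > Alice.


Constraints: Alice > Jack; Nate > Alice
Method: at each step, the next-highest is the one remaining person who never appears on the smaller side of a constraint between remaining people.
  Step 1: remaining {Alice, Jack, Nate}; on the smaller side: {Alice, Jack} → Nate is next (Nate > Alice).
  Step 2: remaining {Alice, Jack}; on the smaller side: {Jack} → Alice is next (Alice > Jack).
  Step 3: only Jack remains → lowest.
Final ranking (highest to lowest):

Nate > Alice > Jack
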